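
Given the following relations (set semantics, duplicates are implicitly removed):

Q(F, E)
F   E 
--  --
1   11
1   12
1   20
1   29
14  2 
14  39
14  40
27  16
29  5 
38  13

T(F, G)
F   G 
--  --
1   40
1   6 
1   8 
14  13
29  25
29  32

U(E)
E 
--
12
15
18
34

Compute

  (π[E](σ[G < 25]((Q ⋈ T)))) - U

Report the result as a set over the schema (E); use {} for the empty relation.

Q ⋈ T (natural join on F): {(1, 11, 40), (1, 11, 6), (1, 11, 8), (1, 12, 40), (1, 12, 6), (1, 12, 8), (1, 20, 40), (1, 20, 6), (1, 20, 8), (1, 29, 40), (1, 29, 6), (1, 29, 8), (14, 2, 13), (14, 39, 13), (14, 40, 13), (29, 5, 25), (29, 5, 32)}
σ[G < 25]: keep tuples satisfying G < 25 → {(1, 11, 6), (1, 11, 8), (1, 12, 6), (1, 12, 8), (1, 20, 6), (1, 20, 8), (1, 29, 6), (1, 29, 8), (14, 2, 13), (14, 39, 13), (14, 40, 13)}
π_{E} gives {11, 12, 2, 20, 29, 39, 40} (4 duplicate(s) eliminated).
Difference: {11, 12, 2, 20, 29, 39, 40} with {12, 15, 18, 34} → {11, 2, 20, 29, 39, 40}

{11, 2, 20, 29, 39, 40}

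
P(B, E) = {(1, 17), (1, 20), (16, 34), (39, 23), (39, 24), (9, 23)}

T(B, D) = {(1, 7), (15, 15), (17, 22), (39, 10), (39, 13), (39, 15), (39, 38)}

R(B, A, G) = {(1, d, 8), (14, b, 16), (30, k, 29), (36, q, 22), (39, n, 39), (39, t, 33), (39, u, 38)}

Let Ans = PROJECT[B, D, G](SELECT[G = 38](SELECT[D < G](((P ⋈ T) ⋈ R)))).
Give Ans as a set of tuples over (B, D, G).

Joining P and T on B yields {(1, 17, 7), (1, 20, 7), (39, 23, 10), (39, 23, 13), (39, 23, 15), (39, 23, 38), (39, 24, 10), (39, 24, 13), (39, 24, 15), (39, 24, 38)}.
Joining (P ⋈ T) and R on B yields {(1, 17, 7, d, 8), (1, 20, 7, d, 8), (39, 23, 10, n, 39), (39, 23, 10, t, 33), (39, 23, 10, u, 38), (39, 23, 13, n, 39), (39, 23, 13, t, 33), (39, 23, 13, u, 38), (39, 23, 15, n, 39), (39, 23, 15, t, 33), (39, 23, 15, u, 38), (39, 23, 38, n, 39), (39, 23, 38, t, 33), (39, 23, 38, u, 38), (39, 24, 10, n, 39), (39, 24, 10, t, 33), (39, 24, 10, u, 38), (39, 24, 13, n, 39), (39, 24, 13, t, 33), (39, 24, 13, u, 38), (39, 24, 15, n, 39), (39, 24, 15, t, 33), (39, 24, 15, u, 38), (39, 24, 38, n, 39), (39, 24, 38, t, 33), (39, 24, 38, u, 38)}.
σ[D < G]: keep tuples satisfying D < G → {(1, 17, 7, d, 8), (1, 20, 7, d, 8), (39, 23, 10, n, 39), (39, 23, 10, t, 33), (39, 23, 10, u, 38), (39, 23, 13, n, 39), (39, 23, 13, t, 33), (39, 23, 13, u, 38), (39, 23, 15, n, 39), (39, 23, 15, t, 33), (39, 23, 15, u, 38), (39, 23, 38, n, 39), (39, 24, 10, n, 39), (39, 24, 10, t, 33), (39, 24, 10, u, 38), (39, 24, 13, n, 39), (39, 24, 13, t, 33), (39, 24, 13, u, 38), (39, 24, 15, n, 39), (39, 24, 15, t, 33), (39, 24, 15, u, 38), (39, 24, 38, n, 39)}
σ[G = 38]: keep tuples satisfying G = 38 → {(39, 23, 10, u, 38), (39, 23, 13, u, 38), (39, 23, 15, u, 38), (39, 24, 10, u, 38), (39, 24, 13, u, 38), (39, 24, 15, u, 38)}
Keep only column(s) B, D, G (3 duplicate(s) eliminated): {(39, 10, 38), (39, 13, 38), (39, 15, 38)}

{(39, 10, 38), (39, 13, 38), (39, 15, 38)}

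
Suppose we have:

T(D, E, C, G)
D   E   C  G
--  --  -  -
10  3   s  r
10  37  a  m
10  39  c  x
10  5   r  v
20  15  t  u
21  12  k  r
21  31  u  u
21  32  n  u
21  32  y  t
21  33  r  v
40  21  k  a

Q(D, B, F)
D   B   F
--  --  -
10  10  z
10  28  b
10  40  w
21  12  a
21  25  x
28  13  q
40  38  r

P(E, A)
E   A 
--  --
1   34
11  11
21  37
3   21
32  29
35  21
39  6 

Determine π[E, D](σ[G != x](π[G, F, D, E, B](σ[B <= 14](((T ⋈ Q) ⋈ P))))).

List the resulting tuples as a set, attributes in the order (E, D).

Joining T and Q on D yields {(10, 3, s, r, 10, z), (10, 3, s, r, 28, b), (10, 3, s, r, 40, w), (10, 37, a, m, 10, z), (10, 37, a, m, 28, b), (10, 37, a, m, 40, w), (10, 39, c, x, 10, z), (10, 39, c, x, 28, b), (10, 39, c, x, 40, w), (10, 5, r, v, 10, z), (10, 5, r, v, 28, b), (10, 5, r, v, 40, w), (21, 12, k, r, 12, a), (21, 12, k, r, 25, x), (21, 31, u, u, 12, a), (21, 31, u, u, 25, x), (21, 32, n, u, 12, a), (21, 32, n, u, 25, x), (21, 32, y, t, 12, a), (21, 32, y, t, 25, x), (21, 33, r, v, 12, a), (21, 33, r, v, 25, x), (40, 21, k, a, 38, r)}.
Joining (T ⋈ Q) and P on E yields {(10, 3, s, r, 10, z, 21), (10, 3, s, r, 28, b, 21), (10, 3, s, r, 40, w, 21), (10, 39, c, x, 10, z, 6), (10, 39, c, x, 28, b, 6), (10, 39, c, x, 40, w, 6), (21, 32, n, u, 12, a, 29), (21, 32, n, u, 25, x, 29), (21, 32, y, t, 12, a, 29), (21, 32, y, t, 25, x, 29), (40, 21, k, a, 38, r, 37)}.
σ[B <= 14]: keep tuples satisfying B <= 14 → {(10, 3, s, r, 10, z, 21), (10, 39, c, x, 10, z, 6), (21, 32, n, u, 12, a, 29), (21, 32, y, t, 12, a, 29)}
Projecting to G, F, D, E, B: {(r, z, 10, 3, 10), (t, a, 21, 32, 12), (u, a, 21, 32, 12), (x, z, 10, 39, 10)}
σ[G != x]: keep tuples satisfying G != x → {(r, z, 10, 3, 10), (t, a, 21, 32, 12), (u, a, 21, 32, 12)}
Projecting to E, D (1 duplicate(s) eliminated): {(3, 10), (32, 21)}

{(3, 10), (32, 21)}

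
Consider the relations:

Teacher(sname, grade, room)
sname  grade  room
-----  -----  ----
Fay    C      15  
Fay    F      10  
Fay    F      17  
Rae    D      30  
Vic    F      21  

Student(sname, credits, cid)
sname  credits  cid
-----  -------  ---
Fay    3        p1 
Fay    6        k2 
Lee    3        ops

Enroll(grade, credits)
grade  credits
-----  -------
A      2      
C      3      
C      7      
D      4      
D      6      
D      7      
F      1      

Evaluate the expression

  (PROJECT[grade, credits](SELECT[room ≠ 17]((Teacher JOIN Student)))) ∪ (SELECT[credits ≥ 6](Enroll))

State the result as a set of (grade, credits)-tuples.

Teacher ⋈ Student (natural join on sname): {(Fay, C, 15, 3, p1), (Fay, C, 15, 6, k2), (Fay, F, 10, 3, p1), (Fay, F, 10, 6, k2), (Fay, F, 17, 3, p1), (Fay, F, 17, 6, k2)}
Filtering on room ≠ 17 leaves {(Fay, C, 15, 3, p1), (Fay, C, 15, 6, k2), (Fay, F, 10, 3, p1), (Fay, F, 10, 6, k2)}.
Projecting to grade, credits: {(C, 3), (C, 6), (F, 3), (F, 6)}
Filtering on credits ≥ 6 leaves {(C, 7), (D, 6), (D, 7)}.
Taking the union: {(C, 3), (C, 6), (C, 7), (D, 6), (D, 7), (F, 3), (F, 6)}

{(C, 3), (C, 6), (C, 7), (D, 6), (D, 7), (F, 3), (F, 6)}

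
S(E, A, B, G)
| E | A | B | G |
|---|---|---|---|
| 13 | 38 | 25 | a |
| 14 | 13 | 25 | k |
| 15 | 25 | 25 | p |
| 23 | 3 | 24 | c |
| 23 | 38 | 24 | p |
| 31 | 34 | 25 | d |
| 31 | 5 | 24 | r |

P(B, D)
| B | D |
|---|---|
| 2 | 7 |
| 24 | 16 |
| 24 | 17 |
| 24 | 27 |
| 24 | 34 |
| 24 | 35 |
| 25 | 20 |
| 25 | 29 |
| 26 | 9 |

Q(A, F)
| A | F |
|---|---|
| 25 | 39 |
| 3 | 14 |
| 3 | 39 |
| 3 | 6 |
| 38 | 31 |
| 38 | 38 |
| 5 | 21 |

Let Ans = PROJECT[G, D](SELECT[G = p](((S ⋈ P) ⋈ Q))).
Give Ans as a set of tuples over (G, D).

{(p, 16), (p, 17), (p, 20), (p, 27), (p, 29), (p, 34), (p, 35)}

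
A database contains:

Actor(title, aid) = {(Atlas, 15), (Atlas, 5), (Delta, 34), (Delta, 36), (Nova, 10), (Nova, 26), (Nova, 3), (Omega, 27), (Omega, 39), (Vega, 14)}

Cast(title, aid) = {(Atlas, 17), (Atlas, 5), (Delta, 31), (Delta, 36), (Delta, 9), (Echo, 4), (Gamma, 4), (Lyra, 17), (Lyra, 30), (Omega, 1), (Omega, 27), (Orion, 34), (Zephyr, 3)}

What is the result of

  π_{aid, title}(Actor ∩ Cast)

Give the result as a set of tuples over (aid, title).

Set intersection of the two operands is {(Atlas, 5), (Delta, 36), (Omega, 27)}.
π[aid, title]: project onto (aid, title) → {(27, Omega), (36, Delta), (5, Atlas)}

{(27, Omega), (36, Delta), (5, Atlas)}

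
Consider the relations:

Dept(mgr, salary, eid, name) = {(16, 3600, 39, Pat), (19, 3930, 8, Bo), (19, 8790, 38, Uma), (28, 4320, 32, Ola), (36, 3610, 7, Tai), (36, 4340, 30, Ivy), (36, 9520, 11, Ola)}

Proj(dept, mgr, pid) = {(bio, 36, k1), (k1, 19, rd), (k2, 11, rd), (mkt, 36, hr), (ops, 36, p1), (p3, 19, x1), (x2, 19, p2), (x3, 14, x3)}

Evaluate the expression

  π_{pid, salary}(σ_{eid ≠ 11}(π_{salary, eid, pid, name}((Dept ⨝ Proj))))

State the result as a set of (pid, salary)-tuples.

Natural join on mgr: {(19, 3930, 8, Bo, k1, rd), (19, 3930, 8, Bo, p3, x1), (19, 3930, 8, Bo, x2, p2), (19, 8790, 38, Uma, k1, rd), (19, 8790, 38, Uma, p3, x1), (19, 8790, 38, Uma, x2, p2), (36, 3610, 7, Tai, bio, k1), (36, 3610, 7, Tai, mkt, hr), (36, 3610, 7, Tai, ops, p1), (36, 4340, 30, Ivy, bio, k1), (36, 4340, 30, Ivy, mkt, hr), (36, 4340, 30, Ivy, ops, p1), (36, 9520, 11, Ola, bio, k1), (36, 9520, 11, Ola, mkt, hr), (36, 9520, 11, Ola, ops, p1)}
Keep only column(s) salary, eid, pid, name: {(3610, 7, hr, Tai), (3610, 7, k1, Tai), (3610, 7, p1, Tai), (3930, 8, p2, Bo), (3930, 8, rd, Bo), (3930, 8, x1, Bo), (4340, 30, hr, Ivy), (4340, 30, k1, Ivy), (4340, 30, p1, Ivy), (8790, 38, p2, Uma), (8790, 38, rd, Uma), (8790, 38, x1, Uma), (9520, 11, hr, Ola), (9520, 11, k1, Ola), (9520, 11, p1, Ola)}
σ[eid ≠ 11]: keep tuples satisfying eid ≠ 11 → {(3610, 7, hr, Tai), (3610, 7, k1, Tai), (3610, 7, p1, Tai), (3930, 8, p2, Bo), (3930, 8, rd, Bo), (3930, 8, x1, Bo), (4340, 30, hr, Ivy), (4340, 30, k1, Ivy), (4340, 30, p1, Ivy), (8790, 38, p2, Uma), (8790, 38, rd, Uma), (8790, 38, x1, Uma)}
Keep only column(s) pid, salary: {(hr, 3610), (hr, 4340), (k1, 3610), (k1, 4340), (p1, 3610), (p1, 4340), (p2, 3930), (p2, 8790), (rd, 3930), (rd, 8790), (x1, 3930), (x1, 8790)}

{(hr, 3610), (hr, 4340), (k1, 3610), (k1, 4340), (p1, 3610), (p1, 4340), (p2, 3930), (p2, 8790), (rd, 3930), (rd, 8790), (x1, 3930), (x1, 8790)}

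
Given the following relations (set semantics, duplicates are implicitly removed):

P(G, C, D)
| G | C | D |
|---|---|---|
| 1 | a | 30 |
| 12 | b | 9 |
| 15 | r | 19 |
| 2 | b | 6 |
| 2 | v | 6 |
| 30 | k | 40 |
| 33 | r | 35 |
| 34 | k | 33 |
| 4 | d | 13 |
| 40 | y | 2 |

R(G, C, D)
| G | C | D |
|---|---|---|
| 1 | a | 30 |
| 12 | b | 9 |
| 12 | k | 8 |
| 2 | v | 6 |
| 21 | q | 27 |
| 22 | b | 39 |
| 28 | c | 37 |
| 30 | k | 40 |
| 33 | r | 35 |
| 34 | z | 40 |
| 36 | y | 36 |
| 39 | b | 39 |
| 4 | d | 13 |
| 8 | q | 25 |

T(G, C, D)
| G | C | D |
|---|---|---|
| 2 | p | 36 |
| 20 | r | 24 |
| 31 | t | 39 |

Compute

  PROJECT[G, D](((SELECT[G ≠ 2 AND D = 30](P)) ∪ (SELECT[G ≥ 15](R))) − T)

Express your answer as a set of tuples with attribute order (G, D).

Apply σ_{G ≠ 2 AND D = 30}; surviving tuples: {(1, a, 30)}
Apply σ_{G ≥ 15}; surviving tuples: {(21, q, 27), (22, b, 39), (28, c, 37), (30, k, 40), (33, r, 35), (34, z, 40), (36, y, 36), (39, b, 39)}
Union: {(1, a, 30)} with {(21, q, 27), (22, b, 39), (28, c, 37), (30, k, 40), (33, r, 35), (34, z, 40), (36, y, 36), (39, b, 39)} → {(1, a, 30), (21, q, 27), (22, b, 39), (28, c, 37), (30, k, 40), (33, r, 35), (34, z, 40), (36, y, 36), (39, b, 39)}
Difference: {(1, a, 30), (21, q, 27), (22, b, 39), (28, c, 37), (30, k, 40), (33, r, 35), (34, z, 40), (36, y, 36), (39, b, 39)} with {(2, p, 36), (20, r, 24), (31, t, 39)} → {(1, a, 30), (21, q, 27), (22, b, 39), (28, c, 37), (30, k, 40), (33, r, 35), (34, z, 40), (36, y, 36), (39, b, 39)}
Keep only column(s) G, D: {(1, 30), (21, 27), (22, 39), (28, 37), (30, 40), (33, 35), (34, 40), (36, 36), (39, 39)}

{(1, 30), (21, 27), (22, 39), (28, 37), (30, 40), (33, 35), (34, 40), (36, 36), (39, 39)}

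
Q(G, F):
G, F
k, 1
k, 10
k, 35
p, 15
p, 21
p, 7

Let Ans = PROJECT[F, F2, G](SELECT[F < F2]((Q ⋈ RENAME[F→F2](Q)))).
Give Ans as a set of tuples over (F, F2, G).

{(1, 10, k), (1, 35, k), (10, 35, k), (15, 21, p), (7, 15, p), (7, 21, p)}

ρ[F→F2]: schema becomes (G, F2); tuples unchanged.
Joining Q and RENAME[F→F2](Q) on G yields {(k, 1, 1), (k, 1, 10), (k, 1, 35), (k, 10, 1), (k, 10, 10), (k, 10, 35), (k, 35, 1), (k, 35, 10), (k, 35, 35), (p, 15, 15), (p, 15, 21), (p, 15, 7), (p, 21, 15), (p, 21, 21), (p, 21, 7), (p, 7, 15), (p, 7, 21), (p, 7, 7)}.
σ[F < F2]: keep tuples satisfying F < F2 → {(k, 1, 10), (k, 1, 35), (k, 10, 35), (p, 15, 21), (p, 7, 15), (p, 7, 21)}
Keep only column(s) F, F2, G: {(1, 10, k), (1, 35, k), (10, 35, k), (15, 21, p), (7, 15, p), (7, 21, p)}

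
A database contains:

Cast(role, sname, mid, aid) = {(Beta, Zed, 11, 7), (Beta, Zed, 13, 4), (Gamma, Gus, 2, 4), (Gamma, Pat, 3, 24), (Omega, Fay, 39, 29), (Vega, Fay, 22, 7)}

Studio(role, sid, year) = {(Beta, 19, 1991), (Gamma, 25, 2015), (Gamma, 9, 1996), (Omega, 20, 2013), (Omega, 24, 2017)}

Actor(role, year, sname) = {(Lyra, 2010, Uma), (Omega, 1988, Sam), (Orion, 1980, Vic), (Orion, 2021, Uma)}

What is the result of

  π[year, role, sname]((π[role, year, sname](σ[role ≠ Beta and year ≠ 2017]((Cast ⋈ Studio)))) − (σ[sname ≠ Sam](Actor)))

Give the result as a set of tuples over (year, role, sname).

Natural join on role: {(Beta, Zed, 11, 7, 19, 1991), (Beta, Zed, 13, 4, 19, 1991), (Gamma, Gus, 2, 4, 25, 2015), (Gamma, Gus, 2, 4, 9, 1996), (Gamma, Pat, 3, 24, 25, 2015), (Gamma, Pat, 3, 24, 9, 1996), (Omega, Fay, 39, 29, 20, 2013), (Omega, Fay, 39, 29, 24, 2017)}
Apply σ_{role ≠ Beta and year ≠ 2017}; surviving tuples: {(Gamma, Gus, 2, 4, 25, 2015), (Gamma, Gus, 2, 4, 9, 1996), (Gamma, Pat, 3, 24, 25, 2015), (Gamma, Pat, 3, 24, 9, 1996), (Omega, Fay, 39, 29, 20, 2013)}
Keep only column(s) role, year, sname: {(Gamma, 1996, Gus), (Gamma, 1996, Pat), (Gamma, 2015, Gus), (Gamma, 2015, Pat), (Omega, 2013, Fay)}
Apply σ_{sname ≠ Sam}; surviving tuples: {(Lyra, 2010, Uma), (Orion, 1980, Vic), (Orion, 2021, Uma)}
Taking the difference: {(Gamma, 1996, Gus), (Gamma, 1996, Pat), (Gamma, 2015, Gus), (Gamma, 2015, Pat), (Omega, 2013, Fay)}
Keep only column(s) year, role, sname: {(1996, Gamma, Gus), (1996, Gamma, Pat), (2013, Omega, Fay), (2015, Gamma, Gus), (2015, Gamma, Pat)}

{(1996, Gamma, Gus), (1996, Gamma, Pat), (2013, Omega, Fay), (2015, Gamma, Gus), (2015, Gamma, Pat)}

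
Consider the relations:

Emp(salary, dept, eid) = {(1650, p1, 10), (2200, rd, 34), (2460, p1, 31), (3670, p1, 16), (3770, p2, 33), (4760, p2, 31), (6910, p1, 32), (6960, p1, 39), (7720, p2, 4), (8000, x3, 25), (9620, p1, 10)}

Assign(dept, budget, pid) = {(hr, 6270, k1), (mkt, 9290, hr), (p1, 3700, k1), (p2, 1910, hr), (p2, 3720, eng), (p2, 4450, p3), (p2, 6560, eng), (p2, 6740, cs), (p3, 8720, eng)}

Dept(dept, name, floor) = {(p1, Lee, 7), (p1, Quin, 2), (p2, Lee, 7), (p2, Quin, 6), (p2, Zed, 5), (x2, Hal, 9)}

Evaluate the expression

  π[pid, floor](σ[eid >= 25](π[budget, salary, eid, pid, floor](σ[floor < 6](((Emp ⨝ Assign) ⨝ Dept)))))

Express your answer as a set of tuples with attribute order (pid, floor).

{(cs, 5), (eng, 5), (hr, 5), (k1, 2), (p3, 5)}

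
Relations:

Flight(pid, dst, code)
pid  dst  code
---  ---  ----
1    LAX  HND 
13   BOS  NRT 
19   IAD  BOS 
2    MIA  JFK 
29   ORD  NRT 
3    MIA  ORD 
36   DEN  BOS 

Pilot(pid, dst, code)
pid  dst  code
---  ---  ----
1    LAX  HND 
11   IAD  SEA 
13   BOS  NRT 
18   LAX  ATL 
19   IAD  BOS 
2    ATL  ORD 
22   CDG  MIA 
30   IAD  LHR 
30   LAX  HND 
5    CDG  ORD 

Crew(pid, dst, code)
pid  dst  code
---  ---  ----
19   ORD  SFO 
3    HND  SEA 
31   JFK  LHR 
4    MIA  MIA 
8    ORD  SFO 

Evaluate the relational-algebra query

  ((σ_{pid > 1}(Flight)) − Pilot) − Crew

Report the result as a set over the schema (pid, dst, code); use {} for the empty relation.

{(2, MIA, JFK), (29, ORD, NRT), (3, MIA, ORD), (36, DEN, BOS)}

Apply σ_{pid > 1}; surviving tuples: {(13, BOS, NRT), (19, IAD, BOS), (2, MIA, JFK), (29, ORD, NRT), (3, MIA, ORD), (36, DEN, BOS)}
Difference: {(13, BOS, NRT), (19, IAD, BOS), (2, MIA, JFK), (29, ORD, NRT), (3, MIA, ORD), (36, DEN, BOS)} with {(1, LAX, HND), (11, IAD, SEA), (13, BOS, NRT), (18, LAX, ATL), (19, IAD, BOS), (2, ATL, ORD), (22, CDG, MIA), (30, IAD, LHR), (30, LAX, HND), (5, CDG, ORD)} → {(2, MIA, JFK), (29, ORD, NRT), (3, MIA, ORD), (36, DEN, BOS)}
Difference: {(2, MIA, JFK), (29, ORD, NRT), (3, MIA, ORD), (36, DEN, BOS)} with {(19, ORD, SFO), (3, HND, SEA), (31, JFK, LHR), (4, MIA, MIA), (8, ORD, SFO)} → {(2, MIA, JFK), (29, ORD, NRT), (3, MIA, ORD), (36, DEN, BOS)}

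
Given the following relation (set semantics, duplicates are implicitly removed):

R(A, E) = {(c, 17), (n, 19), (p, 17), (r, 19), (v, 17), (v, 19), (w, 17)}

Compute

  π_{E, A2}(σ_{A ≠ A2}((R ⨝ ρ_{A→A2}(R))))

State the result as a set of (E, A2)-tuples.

{(17, c), (17, p), (17, v), (17, w), (19, n), (19, r), (19, v)}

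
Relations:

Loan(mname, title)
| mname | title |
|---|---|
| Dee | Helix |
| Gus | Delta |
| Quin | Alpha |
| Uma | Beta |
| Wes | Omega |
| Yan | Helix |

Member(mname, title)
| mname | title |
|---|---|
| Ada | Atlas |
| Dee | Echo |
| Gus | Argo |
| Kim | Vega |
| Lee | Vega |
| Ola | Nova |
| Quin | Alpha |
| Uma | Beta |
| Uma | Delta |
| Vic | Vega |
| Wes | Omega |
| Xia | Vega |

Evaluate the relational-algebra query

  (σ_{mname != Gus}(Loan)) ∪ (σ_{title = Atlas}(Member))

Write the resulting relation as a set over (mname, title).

{(Ada, Atlas), (Dee, Helix), (Quin, Alpha), (Uma, Beta), (Wes, Omega), (Yan, Helix)}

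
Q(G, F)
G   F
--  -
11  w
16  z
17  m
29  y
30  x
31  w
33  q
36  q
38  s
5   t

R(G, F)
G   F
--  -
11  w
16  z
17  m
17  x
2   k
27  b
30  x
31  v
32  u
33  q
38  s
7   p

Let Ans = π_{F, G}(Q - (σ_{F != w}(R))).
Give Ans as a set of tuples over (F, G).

Apply σ_{F != w}; surviving tuples: {(16, z), (17, m), (17, x), (2, k), (27, b), (30, x), (31, v), (32, u), (33, q), (38, s), (7, p)}
Set difference of the two operands is {(11, w), (29, y), (31, w), (36, q), (5, t)}.
Keep only column(s) F, G: {(q, 36), (t, 5), (w, 11), (w, 31), (y, 29)}

{(q, 36), (t, 5), (w, 11), (w, 31), (y, 29)}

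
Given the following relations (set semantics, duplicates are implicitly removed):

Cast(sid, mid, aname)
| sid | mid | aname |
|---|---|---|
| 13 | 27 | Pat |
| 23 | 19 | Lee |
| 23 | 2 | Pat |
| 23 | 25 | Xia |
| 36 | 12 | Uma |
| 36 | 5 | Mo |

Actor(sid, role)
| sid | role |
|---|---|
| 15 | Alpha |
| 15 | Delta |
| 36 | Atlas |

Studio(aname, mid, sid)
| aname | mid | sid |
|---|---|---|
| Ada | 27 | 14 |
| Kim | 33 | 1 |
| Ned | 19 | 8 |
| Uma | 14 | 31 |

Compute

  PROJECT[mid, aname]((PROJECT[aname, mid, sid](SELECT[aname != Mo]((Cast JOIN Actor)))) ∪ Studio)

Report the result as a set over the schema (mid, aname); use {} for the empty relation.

Joining Cast and Actor on sid yields {(36, 12, Uma, Atlas), (36, 5, Mo, Atlas)}.
Apply σ_{aname != Mo}; surviving tuples: {(36, 12, Uma, Atlas)}
π[aname, mid, sid]: project onto (aname, mid, sid) → {(Uma, 12, 36)}
Set union of the two operands is {(Ada, 27, 14), (Kim, 33, 1), (Ned, 19, 8), (Uma, 12, 36), (Uma, 14, 31)}.
π[mid, aname]: project onto (mid, aname) → {(12, Uma), (14, Uma), (19, Ned), (27, Ada), (33, Kim)}

{(12, Uma), (14, Uma), (19, Ned), (27, Ada), (33, Kim)}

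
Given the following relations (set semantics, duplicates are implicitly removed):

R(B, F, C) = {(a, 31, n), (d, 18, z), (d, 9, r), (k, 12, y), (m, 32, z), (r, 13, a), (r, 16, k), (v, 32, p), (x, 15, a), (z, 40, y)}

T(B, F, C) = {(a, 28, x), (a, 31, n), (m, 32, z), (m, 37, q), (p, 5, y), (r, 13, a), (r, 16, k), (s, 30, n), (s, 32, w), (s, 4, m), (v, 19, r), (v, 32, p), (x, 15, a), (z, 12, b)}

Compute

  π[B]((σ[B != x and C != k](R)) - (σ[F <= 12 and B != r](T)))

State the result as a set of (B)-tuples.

{a, d, k, m, r, v, z}

Apply σ_{B != x and C != k}; surviving tuples: {(a, 31, n), (d, 18, z), (d, 9, r), (k, 12, y), (m, 32, z), (r, 13, a), (v, 32, p), (z, 40, y)}
Apply σ_{F <= 12 and B != r}; surviving tuples: {(p, 5, y), (s, 4, m), (z, 12, b)}
Taking the difference: {(a, 31, n), (d, 18, z), (d, 9, r), (k, 12, y), (m, 32, z), (r, 13, a), (v, 32, p), (z, 40, y)}
Keep only column(s) B (1 duplicate(s) eliminated): {a, d, k, m, r, v, z}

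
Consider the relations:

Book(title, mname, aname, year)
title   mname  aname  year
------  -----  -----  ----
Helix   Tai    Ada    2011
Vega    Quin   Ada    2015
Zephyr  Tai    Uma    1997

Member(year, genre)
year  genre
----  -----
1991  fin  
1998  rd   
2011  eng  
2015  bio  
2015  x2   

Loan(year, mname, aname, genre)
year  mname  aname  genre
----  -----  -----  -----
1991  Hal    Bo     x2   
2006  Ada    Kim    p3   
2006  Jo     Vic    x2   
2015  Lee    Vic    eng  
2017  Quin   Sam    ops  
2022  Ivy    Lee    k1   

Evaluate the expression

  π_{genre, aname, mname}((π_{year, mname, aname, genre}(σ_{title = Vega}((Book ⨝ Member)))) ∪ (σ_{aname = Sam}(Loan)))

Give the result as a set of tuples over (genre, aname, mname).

{(bio, Ada, Quin), (ops, Sam, Quin), (x2, Ada, Quin)}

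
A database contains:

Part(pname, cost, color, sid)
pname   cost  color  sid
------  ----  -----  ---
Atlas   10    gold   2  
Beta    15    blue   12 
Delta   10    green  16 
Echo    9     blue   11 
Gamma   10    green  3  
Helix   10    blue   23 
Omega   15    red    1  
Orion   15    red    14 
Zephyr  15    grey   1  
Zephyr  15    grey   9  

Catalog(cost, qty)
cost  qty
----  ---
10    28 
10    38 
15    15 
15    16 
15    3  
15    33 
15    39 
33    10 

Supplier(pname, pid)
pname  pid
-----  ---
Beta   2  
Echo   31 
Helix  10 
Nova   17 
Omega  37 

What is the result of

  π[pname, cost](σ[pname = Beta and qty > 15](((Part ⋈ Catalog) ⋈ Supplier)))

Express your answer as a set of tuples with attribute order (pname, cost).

{(Beta, 15)}

Part ⋈ Catalog (natural join on cost): {(Atlas, 10, gold, 2, 28), (Atlas, 10, gold, 2, 38), (Beta, 15, blue, 12, 15), (Beta, 15, blue, 12, 16), (Beta, 15, blue, 12, 3), (Beta, 15, blue, 12, 33), (Beta, 15, blue, 12, 39), (Delta, 10, green, 16, 28), (Delta, 10, green, 16, 38), (Gamma, 10, green, 3, 28), (Gamma, 10, green, 3, 38), (Helix, 10, blue, 23, 28), (Helix, 10, blue, 23, 38), (Omega, 15, red, 1, 15), (Omega, 15, red, 1, 16), (Omega, 15, red, 1, 3), (Omega, 15, red, 1, 33), (Omega, 15, red, 1, 39), (Orion, 15, red, 14, 15), (Orion, 15, red, 14, 16), (Orion, 15, red, 14, 3), (Orion, 15, red, 14, 33), (Orion, 15, red, 14, 39), (Zephyr, 15, grey, 1, 15), (Zephyr, 15, grey, 1, 16), (Zephyr, 15, grey, 1, 3), (Zephyr, 15, grey, 1, 33), (Zephyr, 15, grey, 1, 39), (Zephyr, 15, grey, 9, 15), (Zephyr, 15, grey, 9, 16), (Zephyr, 15, grey, 9, 3), (Zephyr, 15, grey, 9, 33), (Zephyr, 15, grey, 9, 39)}
(Part ⋈ Catalog) ⋈ Supplier (natural join on pname): {(Beta, 15, blue, 12, 15, 2), (Beta, 15, blue, 12, 16, 2), (Beta, 15, blue, 12, 3, 2), (Beta, 15, blue, 12, 33, 2), (Beta, 15, blue, 12, 39, 2), (Helix, 10, blue, 23, 28, 10), (Helix, 10, blue, 23, 38, 10), (Omega, 15, red, 1, 15, 37), (Omega, 15, red, 1, 16, 37), (Omega, 15, red, 1, 3, 37), (Omega, 15, red, 1, 33, 37), (Omega, 15, red, 1, 39, 37)}
Selection pname = Beta and qty > 15: {(Beta, 15, blue, 12, 16, 2), (Beta, 15, blue, 12, 33, 2), (Beta, 15, blue, 12, 39, 2)}
Projecting to pname, cost (2 duplicate(s) eliminated): {(Beta, 15)}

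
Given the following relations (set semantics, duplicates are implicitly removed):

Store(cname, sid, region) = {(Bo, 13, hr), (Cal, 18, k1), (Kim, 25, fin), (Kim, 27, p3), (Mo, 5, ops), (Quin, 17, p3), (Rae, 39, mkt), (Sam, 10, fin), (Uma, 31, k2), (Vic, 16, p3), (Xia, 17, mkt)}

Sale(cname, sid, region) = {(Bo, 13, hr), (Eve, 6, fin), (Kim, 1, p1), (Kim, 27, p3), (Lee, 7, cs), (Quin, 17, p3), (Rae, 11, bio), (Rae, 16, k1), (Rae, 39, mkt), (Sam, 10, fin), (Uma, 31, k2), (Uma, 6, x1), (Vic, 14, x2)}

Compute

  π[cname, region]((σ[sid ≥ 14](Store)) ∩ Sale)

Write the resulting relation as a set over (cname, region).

σ[sid ≥ 14]: keep tuples satisfying sid ≥ 14 → {(Cal, 18, k1), (Kim, 25, fin), (Kim, 27, p3), (Quin, 17, p3), (Rae, 39, mkt), (Uma, 31, k2), (Vic, 16, p3), (Xia, 17, mkt)}
Intersection: {(Cal, 18, k1), (Kim, 25, fin), (Kim, 27, p3), (Quin, 17, p3), (Rae, 39, mkt), (Uma, 31, k2), (Vic, 16, p3), (Xia, 17, mkt)} with {(Bo, 13, hr), (Eve, 6, fin), (Kim, 1, p1), (Kim, 27, p3), (Lee, 7, cs), (Quin, 17, p3), (Rae, 11, bio), (Rae, 16, k1), (Rae, 39, mkt), (Sam, 10, fin), (Uma, 31, k2), (Uma, 6, x1), (Vic, 14, x2)} → {(Kim, 27, p3), (Quin, 17, p3), (Rae, 39, mkt), (Uma, 31, k2)}
Keep only column(s) cname, region: {(Kim, p3), (Quin, p3), (Rae, mkt), (Uma, k2)}

{(Kim, p3), (Quin, p3), (Rae, mkt), (Uma, k2)}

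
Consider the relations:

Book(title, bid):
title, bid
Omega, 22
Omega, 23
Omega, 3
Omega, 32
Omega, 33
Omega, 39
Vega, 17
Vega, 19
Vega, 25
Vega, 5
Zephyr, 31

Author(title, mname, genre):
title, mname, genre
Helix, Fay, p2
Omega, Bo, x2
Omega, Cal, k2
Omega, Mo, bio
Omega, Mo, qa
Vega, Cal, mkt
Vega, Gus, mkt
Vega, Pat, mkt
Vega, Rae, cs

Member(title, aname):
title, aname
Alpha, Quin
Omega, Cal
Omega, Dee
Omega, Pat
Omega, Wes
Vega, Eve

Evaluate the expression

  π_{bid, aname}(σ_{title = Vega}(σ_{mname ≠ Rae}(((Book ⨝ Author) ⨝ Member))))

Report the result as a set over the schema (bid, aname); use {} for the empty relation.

{(17, Eve), (19, Eve), (25, Eve), (5, Eve)}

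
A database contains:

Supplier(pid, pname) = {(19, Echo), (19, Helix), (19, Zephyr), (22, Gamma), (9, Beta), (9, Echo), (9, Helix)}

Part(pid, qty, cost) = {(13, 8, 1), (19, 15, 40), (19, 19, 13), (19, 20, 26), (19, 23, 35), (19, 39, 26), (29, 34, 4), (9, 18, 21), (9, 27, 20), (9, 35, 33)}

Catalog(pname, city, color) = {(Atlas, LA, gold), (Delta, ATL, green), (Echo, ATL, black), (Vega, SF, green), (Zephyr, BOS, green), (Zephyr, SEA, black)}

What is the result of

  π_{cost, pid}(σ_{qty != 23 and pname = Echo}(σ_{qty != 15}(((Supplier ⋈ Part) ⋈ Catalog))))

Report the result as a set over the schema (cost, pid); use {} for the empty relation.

{(13, 19), (20, 9), (21, 9), (26, 19), (33, 9)}

Supplier ⋈ Part (natural join on pid): {(19, Echo, 15, 40), (19, Echo, 19, 13), (19, Echo, 20, 26), (19, Echo, 23, 35), (19, Echo, 39, 26), (19, Helix, 15, 40), (19, Helix, 19, 13), (19, Helix, 20, 26), (19, Helix, 23, 35), (19, Helix, 39, 26), (19, Zephyr, 15, 40), (19, Zephyr, 19, 13), (19, Zephyr, 20, 26), (19, Zephyr, 23, 35), (19, Zephyr, 39, 26), (9, Beta, 18, 21), (9, Beta, 27, 20), (9, Beta, 35, 33), (9, Echo, 18, 21), (9, Echo, 27, 20), (9, Echo, 35, 33), (9, Helix, 18, 21), (9, Helix, 27, 20), (9, Helix, 35, 33)}
(Supplier ⋈ Part) ⋈ Catalog (natural join on pname): {(19, Echo, 15, 40, ATL, black), (19, Echo, 19, 13, ATL, black), (19, Echo, 20, 26, ATL, black), (19, Echo, 23, 35, ATL, black), (19, Echo, 39, 26, ATL, black), (19, Zephyr, 15, 40, BOS, green), (19, Zephyr, 15, 40, SEA, black), (19, Zephyr, 19, 13, BOS, green), (19, Zephyr, 19, 13, SEA, black), (19, Zephyr, 20, 26, BOS, green), (19, Zephyr, 20, 26, SEA, black), (19, Zephyr, 23, 35, BOS, green), (19, Zephyr, 23, 35, SEA, black), (19, Zephyr, 39, 26, BOS, green), (19, Zephyr, 39, 26, SEA, black), (9, Echo, 18, 21, ATL, black), (9, Echo, 27, 20, ATL, black), (9, Echo, 35, 33, ATL, black)}
Filtering on qty != 15 leaves {(19, Echo, 19, 13, ATL, black), (19, Echo, 20, 26, ATL, black), (19, Echo, 23, 35, ATL, black), (19, Echo, 39, 26, ATL, black), (19, Zephyr, 19, 13, BOS, green), (19, Zephyr, 19, 13, SEA, black), (19, Zephyr, 20, 26, BOS, green), (19, Zephyr, 20, 26, SEA, black), (19, Zephyr, 23, 35, BOS, green), (19, Zephyr, 23, 35, SEA, black), (19, Zephyr, 39, 26, BOS, green), (19, Zephyr, 39, 26, SEA, black), (9, Echo, 18, 21, ATL, black), (9, Echo, 27, 20, ATL, black), (9, Echo, 35, 33, ATL, black)}.
Filtering on qty != 23 and pname = Echo leaves {(19, Echo, 19, 13, ATL, black), (19, Echo, 20, 26, ATL, black), (19, Echo, 39, 26, ATL, black), (9, Echo, 18, 21, ATL, black), (9, Echo, 27, 20, ATL, black), (9, Echo, 35, 33, ATL, black)}.
Keep only column(s) cost, pid (1 duplicate(s) eliminated): {(13, 19), (20, 9), (21, 9), (26, 19), (33, 9)}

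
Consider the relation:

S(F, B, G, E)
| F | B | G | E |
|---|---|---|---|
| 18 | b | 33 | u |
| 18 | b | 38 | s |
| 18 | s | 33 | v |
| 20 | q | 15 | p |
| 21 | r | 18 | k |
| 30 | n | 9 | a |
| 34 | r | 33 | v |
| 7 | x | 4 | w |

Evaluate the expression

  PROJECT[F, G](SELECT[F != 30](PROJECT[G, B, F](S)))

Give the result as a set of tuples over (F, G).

{(18, 33), (18, 38), (20, 15), (21, 18), (34, 33), (7, 4)}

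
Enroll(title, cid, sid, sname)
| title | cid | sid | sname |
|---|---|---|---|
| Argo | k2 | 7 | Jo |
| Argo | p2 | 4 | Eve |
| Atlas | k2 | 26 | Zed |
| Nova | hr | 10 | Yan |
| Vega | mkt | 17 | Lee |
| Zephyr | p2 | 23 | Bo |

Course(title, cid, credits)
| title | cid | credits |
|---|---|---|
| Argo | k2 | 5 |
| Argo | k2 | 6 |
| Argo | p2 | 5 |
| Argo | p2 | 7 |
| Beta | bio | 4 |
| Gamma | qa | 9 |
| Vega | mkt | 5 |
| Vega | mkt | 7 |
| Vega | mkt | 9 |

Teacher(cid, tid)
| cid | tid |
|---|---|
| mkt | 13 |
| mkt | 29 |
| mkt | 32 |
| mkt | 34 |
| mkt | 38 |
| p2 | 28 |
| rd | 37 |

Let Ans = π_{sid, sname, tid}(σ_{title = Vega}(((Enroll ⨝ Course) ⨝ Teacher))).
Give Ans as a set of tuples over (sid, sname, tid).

Enroll ⋈ Course (natural join on title, cid): {(Argo, k2, 7, Jo, 5), (Argo, k2, 7, Jo, 6), (Argo, p2, 4, Eve, 5), (Argo, p2, 4, Eve, 7), (Vega, mkt, 17, Lee, 5), (Vega, mkt, 17, Lee, 7), (Vega, mkt, 17, Lee, 9)}
(Enroll ⨝ Course) ⋈ Teacher (natural join on cid): {(Argo, p2, 4, Eve, 5, 28), (Argo, p2, 4, Eve, 7, 28), (Vega, mkt, 17, Lee, 5, 13), (Vega, mkt, 17, Lee, 5, 29), (Vega, mkt, 17, Lee, 5, 32), (Vega, mkt, 17, Lee, 5, 34), (Vega, mkt, 17, Lee, 5, 38), (Vega, mkt, 17, Lee, 7, 13), (Vega, mkt, 17, Lee, 7, 29), (Vega, mkt, 17, Lee, 7, 32), (Vega, mkt, 17, Lee, 7, 34), (Vega, mkt, 17, Lee, 7, 38), (Vega, mkt, 17, Lee, 9, 13), (Vega, mkt, 17, Lee, 9, 29), (Vega, mkt, 17, Lee, 9, 32), (Vega, mkt, 17, Lee, 9, 34), (Vega, mkt, 17, Lee, 9, 38)}
Selection title = Vega: {(Vega, mkt, 17, Lee, 5, 13), (Vega, mkt, 17, Lee, 5, 29), (Vega, mkt, 17, Lee, 5, 32), (Vega, mkt, 17, Lee, 5, 34), (Vega, mkt, 17, Lee, 5, 38), (Vega, mkt, 17, Lee, 7, 13), (Vega, mkt, 17, Lee, 7, 29), (Vega, mkt, 17, Lee, 7, 32), (Vega, mkt, 17, Lee, 7, 34), (Vega, mkt, 17, Lee, 7, 38), (Vega, mkt, 17, Lee, 9, 13), (Vega, mkt, 17, Lee, 9, 29), (Vega, mkt, 17, Lee, 9, 32), (Vega, mkt, 17, Lee, 9, 34), (Vega, mkt, 17, Lee, 9, 38)}
π[sid, sname, tid]: project onto (sid, sname, tid) (10 duplicate(s) eliminated) → {(17, Lee, 13), (17, Lee, 29), (17, Lee, 32), (17, Lee, 34), (17, Lee, 38)}

{(17, Lee, 13), (17, Lee, 29), (17, Lee, 32), (17, Lee, 34), (17, Lee, 38)}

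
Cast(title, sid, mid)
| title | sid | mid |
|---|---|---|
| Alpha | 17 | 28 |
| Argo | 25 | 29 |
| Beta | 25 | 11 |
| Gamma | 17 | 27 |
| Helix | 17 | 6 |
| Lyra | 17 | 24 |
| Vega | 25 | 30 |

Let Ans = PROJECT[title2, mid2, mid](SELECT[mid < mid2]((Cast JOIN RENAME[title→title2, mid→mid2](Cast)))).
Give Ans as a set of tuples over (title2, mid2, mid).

ρ[title→title2, mid→mid2]: schema becomes (title2, sid, mid2); tuples unchanged.
Joining Cast and RENAME[title→title2, mid→mid2](Cast) on sid yields {(Alpha, 17, 28, Alpha, 28), (Alpha, 17, 28, Gamma, 27), (Alpha, 17, 28, Helix, 6), (Alpha, 17, 28, Lyra, 24), (Argo, 25, 29, Argo, 29), (Argo, 25, 29, Beta, 11), (Argo, 25, 29, Vega, 30), (Beta, 25, 11, Argo, 29), (Beta, 25, 11, Beta, 11), (Beta, 25, 11, Vega, 30), (Gamma, 17, 27, Alpha, 28), (Gamma, 17, 27, Gamma, 27), (Gamma, 17, 27, Helix, 6), (Gamma, 17, 27, Lyra, 24), (Helix, 17, 6, Alpha, 28), (Helix, 17, 6, Gamma, 27), (Helix, 17, 6, Helix, 6), (Helix, 17, 6, Lyra, 24), (Lyra, 17, 24, Alpha, 28), (Lyra, 17, 24, Gamma, 27), (Lyra, 17, 24, Helix, 6), (Lyra, 17, 24, Lyra, 24), (Vega, 25, 30, Argo, 29), (Vega, 25, 30, Beta, 11), (Vega, 25, 30, Vega, 30)}.
Apply σ_{mid < mid2}; surviving tuples: {(Argo, 25, 29, Vega, 30), (Beta, 25, 11, Argo, 29), (Beta, 25, 11, Vega, 30), (Gamma, 17, 27, Alpha, 28), (Helix, 17, 6, Alpha, 28), (Helix, 17, 6, Gamma, 27), (Helix, 17, 6, Lyra, 24), (Lyra, 17, 24, Alpha, 28), (Lyra, 17, 24, Gamma, 27)}
π[title2, mid2, mid]: project onto (title2, mid2, mid) → {(Alpha, 28, 24), (Alpha, 28, 27), (Alpha, 28, 6), (Argo, 29, 11), (Gamma, 27, 24), (Gamma, 27, 6), (Lyra, 24, 6), (Vega, 30, 11), (Vega, 30, 29)}

{(Alpha, 28, 24), (Alpha, 28, 27), (Alpha, 28, 6), (Argo, 29, 11), (Gamma, 27, 24), (Gamma, 27, 6), (Lyra, 24, 6), (Vega, 30, 11), (Vega, 30, 29)}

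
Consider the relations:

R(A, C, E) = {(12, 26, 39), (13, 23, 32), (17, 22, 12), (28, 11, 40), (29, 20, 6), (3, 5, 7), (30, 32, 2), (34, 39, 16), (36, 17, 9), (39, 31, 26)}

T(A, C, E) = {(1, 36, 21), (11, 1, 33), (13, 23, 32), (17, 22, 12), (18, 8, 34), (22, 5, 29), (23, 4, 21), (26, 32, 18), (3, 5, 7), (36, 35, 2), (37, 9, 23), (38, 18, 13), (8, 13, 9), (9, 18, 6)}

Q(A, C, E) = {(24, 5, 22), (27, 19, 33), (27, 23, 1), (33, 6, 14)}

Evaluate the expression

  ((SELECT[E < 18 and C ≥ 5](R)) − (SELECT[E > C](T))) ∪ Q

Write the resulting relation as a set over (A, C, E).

{(17, 22, 12), (24, 5, 22), (27, 19, 33), (27, 23, 1), (29, 20, 6), (30, 32, 2), (33, 6, 14), (34, 39, 16), (36, 17, 9)}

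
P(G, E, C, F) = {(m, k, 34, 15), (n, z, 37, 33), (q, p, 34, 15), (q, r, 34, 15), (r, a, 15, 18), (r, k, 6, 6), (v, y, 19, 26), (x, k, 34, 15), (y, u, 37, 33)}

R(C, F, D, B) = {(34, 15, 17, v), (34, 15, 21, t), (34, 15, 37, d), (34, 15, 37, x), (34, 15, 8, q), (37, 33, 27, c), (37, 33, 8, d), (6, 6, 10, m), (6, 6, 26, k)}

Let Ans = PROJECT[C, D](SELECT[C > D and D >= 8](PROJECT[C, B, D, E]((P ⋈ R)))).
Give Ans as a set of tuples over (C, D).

Natural join on C, F: {(m, k, 34, 15, 17, v), (m, k, 34, 15, 21, t), (m, k, 34, 15, 37, d), (m, k, 34, 15, 37, x), (m, k, 34, 15, 8, q), (n, z, 37, 33, 27, c), (n, z, 37, 33, 8, d), (q, p, 34, 15, 17, v), (q, p, 34, 15, 21, t), (q, p, 34, 15, 37, d), (q, p, 34, 15, 37, x), (q, p, 34, 15, 8, q), (q, r, 34, 15, 17, v), (q, r, 34, 15, 21, t), (q, r, 34, 15, 37, d), (q, r, 34, 15, 37, x), (q, r, 34, 15, 8, q), (r, k, 6, 6, 10, m), (r, k, 6, 6, 26, k), (x, k, 34, 15, 17, v), (x, k, 34, 15, 21, t), (x, k, 34, 15, 37, d), (x, k, 34, 15, 37, x), (x, k, 34, 15, 8, q), (y, u, 37, 33, 27, c), (y, u, 37, 33, 8, d)}
π_{C, B, D, E} gives {(34, d, 37, k), (34, d, 37, p), (34, d, 37, r), (34, q, 8, k), (34, q, 8, p), (34, q, 8, r), (34, t, 21, k), (34, t, 21, p), (34, t, 21, r), (34, v, 17, k), (34, v, 17, p), (34, v, 17, r), (34, x, 37, k), (34, x, 37, p), (34, x, 37, r), (37, c, 27, u), (37, c, 27, z), (37, d, 8, u), (37, d, 8, z), (6, k, 26, k), (6, m, 10, k)} (5 duplicate(s) eliminated).
Apply σ_{C > D and D >= 8}; surviving tuples: {(34, q, 8, k), (34, q, 8, p), (34, q, 8, r), (34, t, 21, k), (34, t, 21, p), (34, t, 21, r), (34, v, 17, k), (34, v, 17, p), (34, v, 17, r), (37, c, 27, u), (37, c, 27, z), (37, d, 8, u), (37, d, 8, z)}
π_{C, D} gives {(34, 17), (34, 21), (34, 8), (37, 27), (37, 8)} (8 duplicate(s) eliminated).

{(34, 17), (34, 21), (34, 8), (37, 27), (37, 8)}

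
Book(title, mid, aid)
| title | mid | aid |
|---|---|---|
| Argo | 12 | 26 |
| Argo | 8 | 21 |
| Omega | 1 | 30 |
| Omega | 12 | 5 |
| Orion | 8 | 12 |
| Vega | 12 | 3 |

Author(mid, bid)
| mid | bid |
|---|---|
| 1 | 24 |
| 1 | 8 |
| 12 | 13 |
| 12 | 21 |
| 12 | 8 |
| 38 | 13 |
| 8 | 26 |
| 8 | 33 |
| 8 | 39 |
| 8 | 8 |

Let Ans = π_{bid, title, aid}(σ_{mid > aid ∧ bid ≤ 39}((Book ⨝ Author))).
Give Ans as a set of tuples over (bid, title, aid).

{(13, Omega, 5), (13, Vega, 3), (21, Omega, 5), (21, Vega, 3), (8, Omega, 5), (8, Vega, 3)}

Natural join on mid: {(Argo, 12, 26, 13), (Argo, 12, 26, 21), (Argo, 12, 26, 8), (Argo, 8, 21, 26), (Argo, 8, 21, 33), (Argo, 8, 21, 39), (Argo, 8, 21, 8), (Omega, 1, 30, 24), (Omega, 1, 30, 8), (Omega, 12, 5, 13), (Omega, 12, 5, 21), (Omega, 12, 5, 8), (Orion, 8, 12, 26), (Orion, 8, 12, 33), (Orion, 8, 12, 39), (Orion, 8, 12, 8), (Vega, 12, 3, 13), (Vega, 12, 3, 21), (Vega, 12, 3, 8)}
Selection mid > aid ∧ bid ≤ 39: {(Omega, 12, 5, 13), (Omega, 12, 5, 21), (Omega, 12, 5, 8), (Vega, 12, 3, 13), (Vega, 12, 3, 21), (Vega, 12, 3, 8)}
Projecting to bid, title, aid: {(13, Omega, 5), (13, Vega, 3), (21, Omega, 5), (21, Vega, 3), (8, Omega, 5), (8, Vega, 3)}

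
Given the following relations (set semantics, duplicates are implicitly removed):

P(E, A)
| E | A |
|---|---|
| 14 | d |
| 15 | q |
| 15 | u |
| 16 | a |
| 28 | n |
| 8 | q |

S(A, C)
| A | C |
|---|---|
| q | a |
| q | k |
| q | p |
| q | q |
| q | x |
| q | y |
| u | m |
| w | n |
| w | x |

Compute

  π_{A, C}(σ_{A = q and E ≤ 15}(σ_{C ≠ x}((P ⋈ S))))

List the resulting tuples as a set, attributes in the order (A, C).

P ⋈ S (natural join on A): {(15, q, a), (15, q, k), (15, q, p), (15, q, q), (15, q, x), (15, q, y), (15, u, m), (8, q, a), (8, q, k), (8, q, p), (8, q, q), (8, q, x), (8, q, y)}
Apply σ_{C ≠ x}; surviving tuples: {(15, q, a), (15, q, k), (15, q, p), (15, q, q), (15, q, y), (15, u, m), (8, q, a), (8, q, k), (8, q, p), (8, q, q), (8, q, y)}
Apply σ_{A = q and E ≤ 15}; surviving tuples: {(15, q, a), (15, q, k), (15, q, p), (15, q, q), (15, q, y), (8, q, a), (8, q, k), (8, q, p), (8, q, q), (8, q, y)}
Keep only column(s) A, C (5 duplicate(s) eliminated): {(q, a), (q, k), (q, p), (q, q), (q, y)}

{(q, a), (q, k), (q, p), (q, q), (q, y)}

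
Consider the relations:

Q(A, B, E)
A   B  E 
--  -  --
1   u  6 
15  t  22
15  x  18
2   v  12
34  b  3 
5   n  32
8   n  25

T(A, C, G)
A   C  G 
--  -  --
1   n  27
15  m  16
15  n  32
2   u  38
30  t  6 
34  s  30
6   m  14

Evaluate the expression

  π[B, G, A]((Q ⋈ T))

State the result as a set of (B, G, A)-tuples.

Joining Q and T on A yields {(1, u, 6, n, 27), (15, t, 22, m, 16), (15, t, 22, n, 32), (15, x, 18, m, 16), (15, x, 18, n, 32), (2, v, 12, u, 38), (34, b, 3, s, 30)}.
Keep only column(s) B, G, A: {(b, 30, 34), (t, 16, 15), (t, 32, 15), (u, 27, 1), (v, 38, 2), (x, 16, 15), (x, 32, 15)}

{(b, 30, 34), (t, 16, 15), (t, 32, 15), (u, 27, 1), (v, 38, 2), (x, 16, 15), (x, 32, 15)}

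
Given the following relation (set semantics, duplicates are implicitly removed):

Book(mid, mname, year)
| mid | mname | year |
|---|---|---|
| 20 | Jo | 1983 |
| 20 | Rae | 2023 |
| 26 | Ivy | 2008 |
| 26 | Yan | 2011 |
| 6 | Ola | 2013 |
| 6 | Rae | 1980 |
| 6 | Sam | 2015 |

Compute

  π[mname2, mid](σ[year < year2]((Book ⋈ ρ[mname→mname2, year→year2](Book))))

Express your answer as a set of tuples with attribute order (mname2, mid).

ρ[mname→mname2, year→year2]: schema becomes (mid, mname2, year2); tuples unchanged.
Joining Book and ρ[mname→mname2, year→year2](Book) on mid yields {(20, Jo, 1983, Jo, 1983), (20, Jo, 1983, Rae, 2023), (20, Rae, 2023, Jo, 1983), (20, Rae, 2023, Rae, 2023), (26, Ivy, 2008, Ivy, 2008), (26, Ivy, 2008, Yan, 2011), (26, Yan, 2011, Ivy, 2008), (26, Yan, 2011, Yan, 2011), (6, Ola, 2013, Ola, 2013), (6, Ola, 2013, Rae, 1980), (6, Ola, 2013, Sam, 2015), (6, Rae, 1980, Ola, 2013), (6, Rae, 1980, Rae, 1980), (6, Rae, 1980, Sam, 2015), (6, Sam, 2015, Ola, 2013), (6, Sam, 2015, Rae, 1980), (6, Sam, 2015, Sam, 2015)}.
Filtering on year < year2 leaves {(20, Jo, 1983, Rae, 2023), (26, Ivy, 2008, Yan, 2011), (6, Ola, 2013, Sam, 2015), (6, Rae, 1980, Ola, 2013), (6, Rae, 1980, Sam, 2015)}.
π_{mname2, mid} gives {(Ola, 6), (Rae, 20), (Sam, 6), (Yan, 26)} (1 duplicate(s) eliminated).

{(Ola, 6), (Rae, 20), (Sam, 6), (Yan, 26)}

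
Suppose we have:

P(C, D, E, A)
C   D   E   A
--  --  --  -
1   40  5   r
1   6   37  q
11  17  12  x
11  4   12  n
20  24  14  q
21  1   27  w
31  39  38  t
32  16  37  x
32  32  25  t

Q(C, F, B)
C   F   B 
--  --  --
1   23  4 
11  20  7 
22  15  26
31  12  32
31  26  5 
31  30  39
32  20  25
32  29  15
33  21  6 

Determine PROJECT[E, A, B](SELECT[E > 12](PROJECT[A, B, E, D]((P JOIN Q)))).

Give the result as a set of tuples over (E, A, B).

{(25, t, 15), (25, t, 25), (37, q, 4), (37, x, 15), (37, x, 25), (38, t, 32), (38, t, 39), (38, t, 5)}

P ⋈ Q (natural join on C): {(1, 40, 5, r, 23, 4), (1, 6, 37, q, 23, 4), (11, 17, 12, x, 20, 7), (11, 4, 12, n, 20, 7), (31, 39, 38, t, 12, 32), (31, 39, 38, t, 26, 5), (31, 39, 38, t, 30, 39), (32, 16, 37, x, 20, 25), (32, 16, 37, x, 29, 15), (32, 32, 25, t, 20, 25), (32, 32, 25, t, 29, 15)}
π[A, B, E, D]: project onto (A, B, E, D) → {(n, 7, 12, 4), (q, 4, 37, 6), (r, 4, 5, 40), (t, 15, 25, 32), (t, 25, 25, 32), (t, 32, 38, 39), (t, 39, 38, 39), (t, 5, 38, 39), (x, 15, 37, 16), (x, 25, 37, 16), (x, 7, 12, 17)}
Apply σ_{E > 12}; surviving tuples: {(q, 4, 37, 6), (t, 15, 25, 32), (t, 25, 25, 32), (t, 32, 38, 39), (t, 39, 38, 39), (t, 5, 38, 39), (x, 15, 37, 16), (x, 25, 37, 16)}
π[E, A, B]: project onto (E, A, B) → {(25, t, 15), (25, t, 25), (37, q, 4), (37, x, 15), (37, x, 25), (38, t, 32), (38, t, 39), (38, t, 5)}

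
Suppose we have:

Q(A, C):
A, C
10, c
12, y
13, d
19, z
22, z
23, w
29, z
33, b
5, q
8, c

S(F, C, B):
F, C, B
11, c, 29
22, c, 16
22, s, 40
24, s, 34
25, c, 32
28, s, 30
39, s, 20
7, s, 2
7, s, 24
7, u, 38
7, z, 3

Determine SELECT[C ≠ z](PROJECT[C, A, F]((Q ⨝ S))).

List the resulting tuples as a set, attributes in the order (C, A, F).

Natural join on C: {(10, c, 11, 29), (10, c, 22, 16), (10, c, 25, 32), (19, z, 7, 3), (22, z, 7, 3), (29, z, 7, 3), (8, c, 11, 29), (8, c, 22, 16), (8, c, 25, 32)}
Projecting to C, A, F: {(c, 10, 11), (c, 10, 22), (c, 10, 25), (c, 8, 11), (c, 8, 22), (c, 8, 25), (z, 19, 7), (z, 22, 7), (z, 29, 7)}
Apply σ_{C ≠ z}; surviving tuples: {(c, 10, 11), (c, 10, 22), (c, 10, 25), (c, 8, 11), (c, 8, 22), (c, 8, 25)}

{(c, 10, 11), (c, 10, 22), (c, 10, 25), (c, 8, 11), (c, 8, 22), (c, 8, 25)}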